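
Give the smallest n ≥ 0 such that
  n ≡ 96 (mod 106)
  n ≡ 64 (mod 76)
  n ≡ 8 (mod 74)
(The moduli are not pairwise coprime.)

85108

Combine the congruences pairwise.
gcd(106, 76) = 2 and 2 | (64 − 96), so the pair is consistent; merging gives n ≡ 520 (mod 4028), where 4028 = lcm(106, 76).
gcd(4028, 74) = 2 and 2 | (8 − 520), so the pair is consistent; merging gives n ≡ 85108 (mod 149036), where 149036 = lcm(4028, 74).
The solution is unique modulo lcm(106, 76, 74) = 149036.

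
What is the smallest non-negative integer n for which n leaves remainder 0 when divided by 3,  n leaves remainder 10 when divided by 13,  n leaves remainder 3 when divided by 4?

75

From n ≡ 0 (mod 3) write n = 0 + 3t. Substituting into n ≡ 10 (mod 13) gives 3t ≡ 10 (mod 13), and since 3⁻¹ ≡ 9 (mod 13), t ≡ 12. Hence n ≡ 0 + 3·12 = 36 (mod 39).
From n ≡ 36 (mod 39) write n = 36 + 39t. Substituting into n ≡ 3 (mod 4) gives 39t ≡ 3 (mod 4), and since 3⁻¹ ≡ 3 (mod 4), t ≡ 1. Hence n ≡ 36 + 39·1 = 75 (mod 156).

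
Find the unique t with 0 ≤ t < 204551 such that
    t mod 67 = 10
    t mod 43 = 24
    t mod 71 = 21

From t ≡ 10 (mod 67) write t = 10 + 67s. Substituting into t ≡ 24 (mod 43) gives 67s ≡ 14 (mod 43), and since 24⁻¹ ≡ 9 (mod 43), s ≡ 40. Hence t ≡ 10 + 67·40 = 2690 (mod 2881).
From t ≡ 2690 (mod 2881) write t = 2690 + 2881s. Substituting into t ≡ 21 (mod 71) gives 2881s ≡ 29 (mod 71), and since 41⁻¹ ≡ 26 (mod 71), s ≡ 44. Hence t ≡ 2690 + 2881·44 = 129454 (mod 204551).

129454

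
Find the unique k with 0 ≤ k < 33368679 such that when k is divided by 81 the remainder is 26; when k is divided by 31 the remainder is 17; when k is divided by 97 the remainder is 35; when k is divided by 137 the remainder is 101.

14437709

The moduli are pairwise coprime; N = 81·31·97·137 = 33368679.
N/81 = 411959; 411959 ≡ 74 (mod 81); 74·23 ≡ 1, so inverse 23.
N/31 = 1076409; 1076409 ≡ 27 (mod 31); 27·23 ≡ 1, so inverse 23.
N/97 = 344007; 344007 ≡ 45 (mod 97); 45·69 ≡ 1, so inverse 69.
N/137 = 243567; 243567 ≡ 118 (mod 137); 118·36 ≡ 1, so inverse 36.
k ≡ 26·411959·23 + 17·1076409·23 + 35·344007·69 + 101·243567·36 = 2383613918.
2383613918 mod 33368679 = 14437709.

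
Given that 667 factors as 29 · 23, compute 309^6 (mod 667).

Mod 29: 309 ≡ 19; 19^6 ≡ 22 (mod 29).
Mod 23: 309 ≡ 10; 10^6 ≡ 6 (mod 23).
Combine by CRT: x ≡ 22 (mod 29), x ≡ 6 (mod 23) ⇒ x ≡ 167 (mod 667).

167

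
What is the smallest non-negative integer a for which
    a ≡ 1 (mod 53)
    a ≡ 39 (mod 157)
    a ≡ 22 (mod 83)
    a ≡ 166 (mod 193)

32063835

From a ≡ 1 (mod 53) write a = 1 + 53t. Substituting into a ≡ 39 (mod 157) gives 53t ≡ 38 (mod 157), and since 53⁻¹ ≡ 80 (mod 157), t ≡ 57. Hence a ≡ 1 + 53·57 = 3022 (mod 8321).
From a ≡ 3022 (mod 8321) write a = 3022 + 8321t. Substituting into a ≡ 22 (mod 83) gives 8321t ≡ 71 (mod 83), and since 21⁻¹ ≡ 4 (mod 83), t ≡ 35. Hence a ≡ 3022 + 8321·35 = 294257 (mod 690643).
From a ≡ 294257 (mod 690643) write a = 294257 + 690643t. Substituting into a ≡ 166 (mod 193) gives 690643t ≡ 41 (mod 193), and since 89⁻¹ ≡ 180 (mod 193), t ≡ 46. Hence a ≡ 294257 + 690643·46 = 32063835 (mod 133294099).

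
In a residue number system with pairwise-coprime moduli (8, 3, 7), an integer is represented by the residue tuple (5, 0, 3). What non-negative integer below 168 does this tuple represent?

45

From x ≡ 5 (mod 8) write x = 5 + 8t. Substituting into x ≡ 0 (mod 3) gives 8t ≡ 1 (mod 3), and since 2⁻¹ ≡ 2 (mod 3), t ≡ 2. Hence x ≡ 5 + 8·2 = 21 (mod 24).
From x ≡ 21 (mod 24) write x = 21 + 24t. Substituting into x ≡ 3 (mod 7) gives 24t ≡ 3 (mod 7), and since 3⁻¹ ≡ 5 (mod 7), t ≡ 1. Hence x ≡ 21 + 24·1 = 45 (mod 168).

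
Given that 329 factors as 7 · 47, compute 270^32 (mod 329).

79

Mod 7: 270 ≡ 4; by Fermat, exponent reduces to 32 mod 6 = 2; 4^2 ≡ 2 (mod 7).
Mod 47: 270 ≡ 35; 35^32 ≡ 32 (mod 47).
Combine by CRT: x ≡ 2 (mod 7), x ≡ 32 (mod 47) ⇒ x ≡ 79 (mod 329).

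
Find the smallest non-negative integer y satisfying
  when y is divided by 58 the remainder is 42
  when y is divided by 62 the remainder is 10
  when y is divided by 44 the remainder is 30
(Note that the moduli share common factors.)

11294

Combine the congruences pairwise.
gcd(58, 62) = 2 and 2 | (10 − 42), so the pair is consistent; merging gives y ≡ 506 (mod 1798), where 1798 = lcm(58, 62).
gcd(1798, 44) = 2 and 2 | (30 − 506), so the pair is consistent; merging gives y ≡ 11294 (mod 39556), where 39556 = lcm(1798, 44).
The solution is unique modulo lcm(58, 62, 44) = 39556.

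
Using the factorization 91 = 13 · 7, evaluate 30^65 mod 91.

88

Mod 13: 30 ≡ 4; by Fermat, exponent reduces to 65 mod 12 = 5; 4^5 ≡ 10 (mod 13).
Mod 7: 30 ≡ 2; by Fermat, exponent reduces to 65 mod 6 = 5; 2^5 ≡ 4 (mod 7).
Combine by CRT: x ≡ 10 (mod 13), x ≡ 4 (mod 7) ⇒ x ≡ 88 (mod 91).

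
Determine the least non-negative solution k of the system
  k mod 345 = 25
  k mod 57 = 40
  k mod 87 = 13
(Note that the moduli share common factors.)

21415

gcd(345, 57) = 3 and 3 | (40 − 25), so the pair is consistent; merging gives k ≡ 1750 (mod 6555), where 6555 = lcm(345, 57).
gcd(6555, 87) = 3 and 3 | (13 − 1750), so the pair is consistent; merging gives k ≡ 21415 (mod 190095), where 190095 = lcm(6555, 87).
The solution is unique modulo lcm(345, 57, 87) = 190095.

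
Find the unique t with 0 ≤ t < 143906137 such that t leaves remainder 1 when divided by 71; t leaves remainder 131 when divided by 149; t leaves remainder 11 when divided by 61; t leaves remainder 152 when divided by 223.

49650656

The moduli are pairwise coprime; N = 71·149·61·223 = 143906137.
N/71 = 2026847; 2026847 ≡ 10 (mod 71); 10·64 ≡ 1, so inverse 64.
N/149 = 965813; 965813 ≡ 144 (mod 149); 144·119 ≡ 1, so inverse 119.
N/61 = 2359117; 2359117 ≡ 3 (mod 61); 3·41 ≡ 1, so inverse 41.
N/223 = 645319; 645319 ≡ 180 (mod 223); 180·140 ≡ 1, so inverse 140.
t ≡ 1·2026847·64 + 131·965813·119 + 11·2359117·41 + 152·645319·140 = 29982127152.
29982127152 mod 143906137 = 49650656.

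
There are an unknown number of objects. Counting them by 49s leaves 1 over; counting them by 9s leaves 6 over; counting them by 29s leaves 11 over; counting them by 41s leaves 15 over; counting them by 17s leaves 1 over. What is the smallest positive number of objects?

1792617

From N ≡ 1 (mod 49) write N = 1 + 49t. Substituting into N ≡ 6 (mod 9) gives 49t ≡ 5 (mod 9), and since 4⁻¹ ≡ 7 (mod 9), t ≡ 8. Hence N ≡ 1 + 49·8 = 393 (mod 441).
From N ≡ 393 (mod 441) write N = 393 + 441t. Substituting into N ≡ 11 (mod 29) gives 441t ≡ 24 (mod 29), and since 6⁻¹ ≡ 5 (mod 29), t ≡ 4. Hence N ≡ 393 + 441·4 = 2157 (mod 12789).
From N ≡ 2157 (mod 12789) write N = 2157 + 12789t. Substituting into N ≡ 15 (mod 41) gives 12789t ≡ 31 (mod 41), and since 38⁻¹ ≡ 27 (mod 41), t ≡ 17. Hence N ≡ 2157 + 12789·17 = 219570 (mod 524349).
From N ≡ 219570 (mod 524349) write N = 219570 + 524349t. Substituting into N ≡ 1 (mod 17) gives 524349t ≡ 3 (mod 17), and since 1⁻¹ ≡ 1 (mod 17), t ≡ 3. Hence N ≡ 219570 + 524349·3 = 1792617 (mod 8913933).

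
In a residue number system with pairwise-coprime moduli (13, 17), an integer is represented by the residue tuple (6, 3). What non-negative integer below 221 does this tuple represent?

71

From x ≡ 6 (mod 13) write x = 6 + 13t. Substituting into x ≡ 3 (mod 17) gives 13t ≡ 14 (mod 17), and since 13⁻¹ ≡ 4 (mod 17), t ≡ 5. Hence x ≡ 6 + 13·5 = 71 (mod 221).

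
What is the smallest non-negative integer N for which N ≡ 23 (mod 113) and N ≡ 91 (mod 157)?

From N ≡ 23 (mod 113) write N = 23 + 113t. Substituting into N ≡ 91 (mod 157) gives 113t ≡ 68 (mod 157), and since 113⁻¹ ≡ 132 (mod 157), t ≡ 27. Hence N ≡ 23 + 113·27 = 3074 (mod 17741).

3074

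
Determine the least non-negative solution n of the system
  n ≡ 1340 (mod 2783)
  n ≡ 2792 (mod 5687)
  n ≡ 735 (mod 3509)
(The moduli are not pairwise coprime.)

gcd(2783, 5687) = 121 and 121 | (2792 − 1340), so the pair is consistent; merging gives n ≡ 65349 (mod 130801), where 130801 = lcm(2783, 5687).
gcd(130801, 3509) = 121 and 121 | (735 − 65349), so the pair is consistent; merging gives n ≡ 1765762 (mod 3793229), where 3793229 = lcm(130801, 3509).
The solution is unique modulo lcm(2783, 5687, 3509) = 3793229.

1765762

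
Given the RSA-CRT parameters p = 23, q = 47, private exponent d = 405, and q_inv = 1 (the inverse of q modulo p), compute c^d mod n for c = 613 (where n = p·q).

451

d_p = d mod (p−1) = 405 mod 22 = 9; d_q = d mod (q−1) = 37.
m₁ = c^(d_p) mod p: c ≡ 15 (mod 23), and 15^9 mod 23 = 14.
m₂ = c^(d_q) mod q: c ≡ 2 (mod 47), and 2^37 mod 47 = 28.
h = q_inv·(m₁ − m₂) mod p = 1·(14 − 28) mod 23 = 9.
m = m₂ + h·q = 28 + 9·47 = 451.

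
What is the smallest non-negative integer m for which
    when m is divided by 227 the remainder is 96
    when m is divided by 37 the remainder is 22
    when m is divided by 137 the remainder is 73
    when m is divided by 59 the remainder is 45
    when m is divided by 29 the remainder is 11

Combine the congruences pairwise.
From m ≡ 96 (mod 227) write m = 96 + 227t. Substituting into m ≡ 22 (mod 37) gives 227t ≡ 0 (mod 37), and since 5⁻¹ ≡ 15 (mod 37), t ≡ 0. Hence m ≡ 96 + 227·0 = 96 (mod 8399).
From m ≡ 96 (mod 8399) write m = 96 + 8399t. Substituting into m ≡ 73 (mod 137) gives 8399t ≡ 114 (mod 137), and since 42⁻¹ ≡ 62 (mod 137), t ≡ 81. Hence m ≡ 96 + 8399·81 = 680415 (mod 1150663).
From m ≡ 680415 (mod 1150663) write m = 680415 + 1150663t. Substituting into m ≡ 45 (mod 59) gives 1150663t ≡ 18 (mod 59), and since 45⁻¹ ≡ 21 (mod 59), t ≡ 24. Hence m ≡ 680415 + 1150663·24 = 28296327 (mod 67889117).
From m ≡ 28296327 (mod 67889117) write m = 28296327 + 67889117t. Substituting into m ≡ 11 (mod 29) gives 67889117t ≡ 28 (mod 29), and since 1⁻¹ ≡ 1 (mod 29), t ≡ 28. Hence m ≡ 28296327 + 67889117·28 = 1929191603 (mod 1968784393).

1929191603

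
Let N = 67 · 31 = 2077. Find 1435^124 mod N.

888

Mod 67: 1435 ≡ 28; by Fermat, exponent reduces to 124 mod 66 = 58; 28^58 ≡ 17 (mod 67).
Mod 31: 1435 ≡ 9; by Fermat, exponent reduces to 124 mod 30 = 4; 9^4 ≡ 20 (mod 31).
Combine by CRT: x ≡ 17 (mod 67), x ≡ 20 (mod 31) ⇒ x ≡ 888 (mod 2077).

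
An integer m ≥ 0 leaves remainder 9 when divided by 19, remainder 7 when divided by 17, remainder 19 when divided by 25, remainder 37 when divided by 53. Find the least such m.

23569

Combine the congruences pairwise.
From m ≡ 9 (mod 19) write m = 9 + 19t. Substituting into m ≡ 7 (mod 17) gives 19t ≡ 15 (mod 17), and since 2⁻¹ ≡ 9 (mod 17), t ≡ 16. Hence m ≡ 9 + 19·16 = 313 (mod 323).
From m ≡ 313 (mod 323) write m = 313 + 323t. Substituting into m ≡ 19 (mod 25) gives 323t ≡ 6 (mod 25), and since 23⁻¹ ≡ 12 (mod 25), t ≡ 22. Hence m ≡ 313 + 323·22 = 7419 (mod 8075).
From m ≡ 7419 (mod 8075) write m = 7419 + 8075t. Substituting into m ≡ 37 (mod 53) gives 8075t ≡ 38 (mod 53), and since 19⁻¹ ≡ 14 (mod 53), t ≡ 2. Hence m ≡ 7419 + 8075·2 = 23569 (mod 427975).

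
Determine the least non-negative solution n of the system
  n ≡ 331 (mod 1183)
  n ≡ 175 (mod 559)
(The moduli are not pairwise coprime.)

gcd(1183, 559) = 13 and 13 | (175 − 331), so the pair is consistent; merging gives n ≡ 38187 (mod 50869), where 50869 = lcm(1183, 559).
The solution is unique modulo lcm(1183, 559) = 50869.

38187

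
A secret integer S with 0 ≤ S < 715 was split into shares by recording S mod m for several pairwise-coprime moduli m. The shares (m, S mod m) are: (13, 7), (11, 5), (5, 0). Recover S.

280

From S ≡ 7 (mod 13) write S = 7 + 13t. Substituting into S ≡ 5 (mod 11) gives 13t ≡ 9 (mod 11), and since 2⁻¹ ≡ 6 (mod 11), t ≡ 10. Hence S ≡ 7 + 13·10 = 137 (mod 143).
From S ≡ 137 (mod 143) write S = 137 + 143t. Substituting into S ≡ 0 (mod 5) gives 143t ≡ 3 (mod 5), and since 3⁻¹ ≡ 2 (mod 5), t ≡ 1. Hence S ≡ 137 + 143·1 = 280 (mod 715).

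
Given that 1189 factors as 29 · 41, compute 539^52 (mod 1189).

Mod 29: 539 ≡ 17; by Fermat, exponent reduces to 52 mod 28 = 24; 17^24 ≡ 1 (mod 29).
Mod 41: 539 ≡ 6; by Fermat, exponent reduces to 52 mod 40 = 12; 6^12 ≡ 4 (mod 41).
Combine by CRT: x ≡ 1 (mod 29), x ≡ 4 (mod 41) ⇒ x ≡ 291 (mod 1189).

291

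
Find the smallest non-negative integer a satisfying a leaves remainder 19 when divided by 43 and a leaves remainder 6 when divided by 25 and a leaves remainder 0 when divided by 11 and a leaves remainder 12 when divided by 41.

374506

The moduli are pairwise coprime; N = 43·25·11·41 = 484825.
N/43 = 11275; 11275 ≡ 9 (mod 43); 9·24 ≡ 1, so inverse 24.
N/25 = 19393; 19393 ≡ 18 (mod 25); 18·7 ≡ 1, so inverse 7.
N/11 = 44075; 44075 ≡ 9 (mod 11); 9·5 ≡ 1, so inverse 5.
N/41 = 11825; 11825 ≡ 17 (mod 41); 17·29 ≡ 1, so inverse 29.
a ≡ 19·11275·24 + 6·19393·7 + 0·44075·5 + 12·11825·29 = 10071006.
10071006 mod 484825 = 374506.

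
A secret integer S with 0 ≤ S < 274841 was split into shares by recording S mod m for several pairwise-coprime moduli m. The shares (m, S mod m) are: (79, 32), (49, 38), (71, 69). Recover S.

256308

The moduli are pairwise coprime; N = 79·49·71 = 274841.
N/79 = 3479; 3479 ≡ 3 (mod 79); 3·53 ≡ 1, so inverse 53.
N/49 = 5609; 5609 ≡ 23 (mod 49); 23·32 ≡ 1, so inverse 32.
N/71 = 3871; 3871 ≡ 37 (mod 71); 37·48 ≡ 1, so inverse 48.
S ≡ 32·3479·53 + 38·5609·32 + 69·3871·48 = 25541680.
25541680 mod 274841 = 256308.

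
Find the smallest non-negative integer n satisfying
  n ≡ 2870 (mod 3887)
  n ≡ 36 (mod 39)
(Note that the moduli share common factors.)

gcd(3887, 39) = 13 and 13 | (36 − 2870), so the pair is consistent; merging gives n ≡ 10644 (mod 11661), where 11661 = lcm(3887, 39).
The solution is unique modulo lcm(3887, 39) = 11661.

10644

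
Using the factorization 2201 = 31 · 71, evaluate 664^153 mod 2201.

Mod 31: 664 ≡ 13; by Fermat, exponent reduces to 153 mod 30 = 3; 13^3 ≡ 27 (mod 31).
Mod 71: 664 ≡ 25; by Fermat, exponent reduces to 153 mod 70 = 13; 25^13 ≡ 5 (mod 71).
Combine by CRT: x ≡ 27 (mod 31), x ≡ 5 (mod 71) ⇒ x ≡ 2135 (mod 2201).

2135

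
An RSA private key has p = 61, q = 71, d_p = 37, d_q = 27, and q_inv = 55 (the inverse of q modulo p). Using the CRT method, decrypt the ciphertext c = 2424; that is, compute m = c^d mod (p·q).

595

m₁ = c^(d_p) mod p: c ≡ 45 (mod 61), and 45^37 mod 61 = 46.
m₂ = c^(d_q) mod q: c ≡ 10 (mod 71), and 10^27 mod 71 = 27.
h = q_inv·(m₁ − m₂) mod p = 55·(46 − 27) mod 61 = 8.
m = m₂ + h·q = 27 + 8·71 = 595.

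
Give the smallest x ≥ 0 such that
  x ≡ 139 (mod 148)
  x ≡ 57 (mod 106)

6947

gcd(148, 106) = 2 and 2 | (57 − 139), so the pair is consistent; merging gives x ≡ 6947 (mod 7844), where 7844 = lcm(148, 106).
The solution is unique modulo lcm(148, 106) = 7844.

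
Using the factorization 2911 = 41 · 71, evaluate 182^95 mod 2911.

Mod 41: 182 ≡ 18; by Fermat, exponent reduces to 95 mod 40 = 15; 18^15 ≡ 1 (mod 41).
Mod 71: 182 ≡ 40; by Fermat, exponent reduces to 95 mod 70 = 25; 40^25 ≡ 32 (mod 71).
Combine by CRT: x ≡ 1 (mod 41), x ≡ 32 (mod 71) ⇒ x ≡ 1026 (mod 2911).

1026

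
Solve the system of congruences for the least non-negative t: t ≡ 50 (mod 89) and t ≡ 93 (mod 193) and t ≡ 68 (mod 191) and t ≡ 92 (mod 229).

From t ≡ 50 (mod 89) write t = 50 + 89s. Substituting into t ≡ 93 (mod 193) gives 89s ≡ 43 (mod 193), and since 89⁻¹ ≡ 180 (mod 193), s ≡ 20. Hence t ≡ 50 + 89·20 = 1830 (mod 17177).
From t ≡ 1830 (mod 17177) write t = 1830 + 17177s. Substituting into t ≡ 68 (mod 191) gives 17177s ≡ 148 (mod 191), and since 178⁻¹ ≡ 44 (mod 191), s ≡ 18. Hence t ≡ 1830 + 17177·18 = 311016 (mod 3280807).
From t ≡ 311016 (mod 3280807) write t = 311016 + 3280807s. Substituting into t ≡ 92 (mod 229) gives 3280807s ≡ 58 (mod 229), and since 153⁻¹ ≡ 3 (mod 229), s ≡ 174. Hence t ≡ 311016 + 3280807·174 = 571171434 (mod 751304803).

571171434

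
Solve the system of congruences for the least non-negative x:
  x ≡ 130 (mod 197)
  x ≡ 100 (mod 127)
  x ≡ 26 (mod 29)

The moduli are pairwise coprime; N = 197·127·29 = 725551.
N/197 = 3683; 3683 ≡ 137 (mod 197); 137·174 ≡ 1, so inverse 174.
N/127 = 5713; 5713 ≡ 125 (mod 127); 125·63 ≡ 1, so inverse 63.
N/29 = 25019; 25019 ≡ 21 (mod 29); 21·18 ≡ 1, so inverse 18.
x ≡ 130·3683·174 + 100·5713·63 + 26·25019·18 = 131010252.
131010252 mod 725551 = 411072.

411072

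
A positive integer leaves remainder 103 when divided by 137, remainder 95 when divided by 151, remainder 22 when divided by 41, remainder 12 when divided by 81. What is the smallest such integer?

10071795

The moduli are pairwise coprime; M = 137·151·41·81 = 68701527.
M/137 = 501471; 501471 ≡ 51 (mod 137); 51·43 ≡ 1, so inverse 43.
M/151 = 454977; 454977 ≡ 14 (mod 151); 14·54 ≡ 1, so inverse 54.
M/41 = 1675647; 1675647 ≡ 18 (mod 41); 18·16 ≡ 1, so inverse 16.
M/81 = 848167; 848167 ≡ 16 (mod 81); 16·76 ≡ 1, so inverse 76.
N ≡ 103·501471·43 + 95·454977·54 + 22·1675647·16 + 12·848167·76 = 5918403117.
5918403117 mod 68701527 = 10071795.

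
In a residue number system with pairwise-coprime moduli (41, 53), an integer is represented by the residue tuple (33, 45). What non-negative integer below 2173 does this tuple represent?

From x ≡ 33 (mod 41) write x = 33 + 41t. Substituting into x ≡ 45 (mod 53) gives 41t ≡ 12 (mod 53), and since 41⁻¹ ≡ 22 (mod 53), t ≡ 52. Hence x ≡ 33 + 41·52 = 2165 (mod 2173).

2165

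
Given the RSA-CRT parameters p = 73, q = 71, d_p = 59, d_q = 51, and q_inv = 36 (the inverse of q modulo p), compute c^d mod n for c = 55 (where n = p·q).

913

m₁ = c^(d_p) mod p: c ≡ 55 (mod 73), and 55^59 mod 73 = 37.
m₂ = c^(d_q) mod q: c ≡ 55 (mod 71), and 55^51 mod 71 = 61.
h = q_inv·(m₁ − m₂) mod p = 36·(37 − 61) mod 73 = 12.
m = m₂ + h·q = 61 + 12·71 = 913.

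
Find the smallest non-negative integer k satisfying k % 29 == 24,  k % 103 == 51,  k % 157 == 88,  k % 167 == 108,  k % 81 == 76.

The moduli are pairwise coprime; N = 29·103·157·167·81 = 6343608393.
N/29 = 218745117; 218745117 ≡ 2 (mod 29); 2·15 ≡ 1, so inverse 15.
N/103 = 61588431; 61588431 ≡ 96 (mod 103); 96·44 ≡ 1, so inverse 44.
N/157 = 40405149; 40405149 ≡ 100 (mod 157); 100·11 ≡ 1, so inverse 11.
N/167 = 37985679; 37985679 ≡ 26 (mod 167); 26·45 ≡ 1, so inverse 45.
N/81 = 78316153; 78316153 ≡ 7 (mod 81); 7·58 ≡ 1, so inverse 58.
k ≡ 24·218745117·15 + 51·61588431·44 + 88·40405149·11 + 108·37985679·45 + 76·78316153·58 = 785892867880.
785892867880 mod 6343608393 = 5629035541.

5629035541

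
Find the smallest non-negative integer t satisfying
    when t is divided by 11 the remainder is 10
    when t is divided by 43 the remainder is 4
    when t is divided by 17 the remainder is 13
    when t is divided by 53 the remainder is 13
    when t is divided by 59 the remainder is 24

From t ≡ 10 (mod 11) write t = 10 + 11s. Substituting into t ≡ 4 (mod 43) gives 11s ≡ 37 (mod 43), and since 11⁻¹ ≡ 4 (mod 43), s ≡ 19. Hence t ≡ 10 + 11·19 = 219 (mod 473).
From t ≡ 219 (mod 473) write t = 219 + 473s. Substituting into t ≡ 13 (mod 17) gives 473s ≡ 15 (mod 17), and since 14⁻¹ ≡ 11 (mod 17), s ≡ 12. Hence t ≡ 219 + 473·12 = 5895 (mod 8041).
From t ≡ 5895 (mod 8041) write t = 5895 + 8041s. Substituting into t ≡ 13 (mod 53) gives 8041s ≡ 1 (mod 53), and since 38⁻¹ ≡ 7 (mod 53), s ≡ 7. Hence t ≡ 5895 + 8041·7 = 62182 (mod 426173).
From t ≡ 62182 (mod 426173) write t = 62182 + 426173s. Substituting into t ≡ 24 (mod 59) gives 426173s ≡ 28 (mod 59), and since 16⁻¹ ≡ 48 (mod 59), s ≡ 46. Hence t ≡ 62182 + 426173·46 = 19666140 (mod 25144207).

19666140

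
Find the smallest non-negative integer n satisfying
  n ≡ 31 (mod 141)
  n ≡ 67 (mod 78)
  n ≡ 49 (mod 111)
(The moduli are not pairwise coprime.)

Combine the congruences pairwise.
gcd(141, 78) = 3 and 3 | (67 − 31), so the pair is consistent; merging gives n ≡ 1159 (mod 3666), where 3666 = lcm(141, 78).
gcd(3666, 111) = 3 and 3 | (49 − 1159), so the pair is consistent; merging gives n ≡ 1159 (mod 135642), where 135642 = lcm(3666, 111).
The solution is unique modulo lcm(141, 78, 111) = 135642.

1159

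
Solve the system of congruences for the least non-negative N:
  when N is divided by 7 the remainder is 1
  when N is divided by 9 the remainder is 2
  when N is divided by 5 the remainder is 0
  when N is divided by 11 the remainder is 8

470

Combine the congruences pairwise.
From N ≡ 1 (mod 7) write N = 1 + 7t. Substituting into N ≡ 2 (mod 9) gives 7t ≡ 1 (mod 9), and since 7⁻¹ ≡ 4 (mod 9), t ≡ 4. Hence N ≡ 1 + 7·4 = 29 (mod 63).
From N ≡ 29 (mod 63) write N = 29 + 63t. Substituting into N ≡ 0 (mod 5) gives 63t ≡ 1 (mod 5), and since 3⁻¹ ≡ 2 (mod 5), t ≡ 2. Hence N ≡ 29 + 63·2 = 155 (mod 315).
From N ≡ 155 (mod 315) write N = 155 + 315t. Substituting into N ≡ 8 (mod 11) gives 315t ≡ 7 (mod 11), and since 7⁻¹ ≡ 8 (mod 11), t ≡ 1. Hence N ≡ 155 + 315·1 = 470 (mod 3465).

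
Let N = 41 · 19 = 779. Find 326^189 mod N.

759

Mod 41: 326 ≡ 39; by Fermat, exponent reduces to 189 mod 40 = 29; 39^29 ≡ 21 (mod 41).
Mod 19: 326 ≡ 3; by Fermat, exponent reduces to 189 mod 18 = 9; 3^9 ≡ 18 (mod 19).
Combine by CRT: x ≡ 21 (mod 41), x ≡ 18 (mod 19) ⇒ x ≡ 759 (mod 779).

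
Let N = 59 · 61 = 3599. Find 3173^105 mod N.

428

Mod 59: 3173 ≡ 46; by Fermat, exponent reduces to 105 mod 58 = 47; 46^47 ≡ 15 (mod 59).
Mod 61: 3173 ≡ 1; by Fermat, exponent reduces to 105 mod 60 = 45; 1^45 ≡ 1 (mod 61).
Combine by CRT: x ≡ 15 (mod 59), x ≡ 1 (mod 61) ⇒ x ≡ 428 (mod 3599).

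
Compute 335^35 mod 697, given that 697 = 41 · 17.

232

Mod 41: 335 ≡ 7; 7^35 ≡ 27 (mod 41).
Mod 17: 335 ≡ 12; by Fermat, exponent reduces to 35 mod 16 = 3; 12^3 ≡ 11 (mod 17).
Combine by CRT: x ≡ 27 (mod 41), x ≡ 11 (mod 17) ⇒ x ≡ 232 (mod 697).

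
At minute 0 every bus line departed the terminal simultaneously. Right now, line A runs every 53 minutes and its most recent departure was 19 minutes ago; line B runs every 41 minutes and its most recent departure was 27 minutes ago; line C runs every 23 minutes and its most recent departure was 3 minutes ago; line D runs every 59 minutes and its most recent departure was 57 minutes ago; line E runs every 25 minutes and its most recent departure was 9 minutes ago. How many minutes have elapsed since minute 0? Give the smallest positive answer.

8469684

From t ≡ 19 (mod 53) write t = 19 + 53s. Substituting into t ≡ 27 (mod 41) gives 53s ≡ 8 (mod 41), and since 12⁻¹ ≡ 24 (mod 41), s ≡ 28. Hence t ≡ 19 + 53·28 = 1503 (mod 2173).
From t ≡ 1503 (mod 2173) write t = 1503 + 2173s. Substituting into t ≡ 3 (mod 23) gives 2173s ≡ 18 (mod 23), and since 11⁻¹ ≡ 21 (mod 23), s ≡ 10. Hence t ≡ 1503 + 2173·10 = 23233 (mod 49979).
From t ≡ 23233 (mod 49979) write t = 23233 + 49979s. Substituting into t ≡ 57 (mod 59) gives 49979s ≡ 11 (mod 59), and since 6⁻¹ ≡ 10 (mod 59), s ≡ 51. Hence t ≡ 23233 + 49979·51 = 2572162 (mod 2948761).
From t ≡ 2572162 (mod 2948761) write t = 2572162 + 2948761s. Substituting into t ≡ 9 (mod 25) gives 2948761s ≡ 22 (mod 25), and since 11⁻¹ ≡ 16 (mod 25), s ≡ 2. Hence t ≡ 2572162 + 2948761·2 = 8469684 (mod 73719025).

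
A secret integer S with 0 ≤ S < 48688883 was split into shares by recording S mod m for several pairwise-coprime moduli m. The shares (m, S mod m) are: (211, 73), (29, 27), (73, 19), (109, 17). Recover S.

26082627

The moduli are pairwise coprime; N = 211·29·73·109 = 48688883.
N/211 = 230753; 230753 ≡ 130 (mod 211); 130·112 ≡ 1, so inverse 112.
N/29 = 1678927; 1678927 ≡ 1 (mod 29), inverse 1.
N/73 = 666971; 666971 ≡ 43 (mod 73); 43·17 ≡ 1, so inverse 17.
N/109 = 446687; 446687 ≡ 5 (mod 109); 5·22 ≡ 1, so inverse 22.
S ≡ 73·230753·112 + 27·1678927·1 + 19·666971·17 + 17·446687·22 = 2314460128.
2314460128 mod 48688883 = 26082627.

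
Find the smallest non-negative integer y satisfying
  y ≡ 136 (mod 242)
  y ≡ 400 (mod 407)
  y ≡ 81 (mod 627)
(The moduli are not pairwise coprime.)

Combine the congruences pairwise.
gcd(242, 407) = 11 and 11 | (400 − 136), so the pair is consistent; merging gives y ≡ 6912 (mod 8954), where 8954 = lcm(242, 407).
gcd(8954, 627) = 11 and 11 | (81 − 6912), so the pair is consistent; merging gives y ≡ 329256 (mod 510378), where 510378 = lcm(8954, 627).
The solution is unique modulo lcm(242, 407, 627) = 510378.

329256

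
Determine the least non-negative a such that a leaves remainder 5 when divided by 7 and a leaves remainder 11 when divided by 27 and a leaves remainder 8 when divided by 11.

The moduli are pairwise coprime; N = 7·27·11 = 2079.
N/7 = 297; 297 ≡ 3 (mod 7); 3·5 ≡ 1, so inverse 5.
N/27 = 77; 77 ≡ 23 (mod 27); 23·20 ≡ 1, so inverse 20.
N/11 = 189; 189 ≡ 2 (mod 11); 2·6 ≡ 1, so inverse 6.
a ≡ 5·297·5 + 11·77·20 + 8·189·6 = 33437.
33437 mod 2079 = 173.

173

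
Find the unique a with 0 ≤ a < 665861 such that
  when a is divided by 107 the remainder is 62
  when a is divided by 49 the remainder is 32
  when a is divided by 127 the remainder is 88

The moduli are pairwise coprime; N = 107·49·127 = 665861.
N/107 = 6223; 6223 ≡ 17 (mod 107); 17·63 ≡ 1, so inverse 63.
N/49 = 13589; 13589 ≡ 16 (mod 49); 16·46 ≡ 1, so inverse 46.
N/127 = 5243; 5243 ≡ 36 (mod 127); 36·60 ≡ 1, so inverse 60.
a ≡ 62·6223·63 + 32·13589·46 + 88·5243·60 = 71993086.
71993086 mod 665861 = 80098.

80098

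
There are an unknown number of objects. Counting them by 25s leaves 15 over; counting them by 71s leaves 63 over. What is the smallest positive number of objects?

915

Combine the congruences pairwise.
From N ≡ 15 (mod 25) write N = 15 + 25t. Substituting into N ≡ 63 (mod 71) gives 25t ≡ 48 (mod 71), and since 25⁻¹ ≡ 54 (mod 71), t ≡ 36. Hence N ≡ 15 + 25·36 = 915 (mod 1775).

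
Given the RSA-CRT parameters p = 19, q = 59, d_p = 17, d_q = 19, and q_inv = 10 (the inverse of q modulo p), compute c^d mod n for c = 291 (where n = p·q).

453

m₁ = c^(d_p) mod p: c ≡ 6 (mod 19), and 6^17 mod 19 = 16.
m₂ = c^(d_q) mod q: c ≡ 55 (mod 59), and 55^19 mod 59 = 40.
h = q_inv·(m₁ − m₂) mod p = 10·(16 − 40) mod 19 = 7.
m = m₂ + h·q = 40 + 7·59 = 453.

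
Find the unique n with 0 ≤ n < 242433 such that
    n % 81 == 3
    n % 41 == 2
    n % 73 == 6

33294

Combine the congruences pairwise.
From n ≡ 3 (mod 81) write n = 3 + 81t. Substituting into n ≡ 2 (mod 41) gives 81t ≡ 40 (mod 41), and since 40⁻¹ ≡ 40 (mod 41), t ≡ 1. Hence n ≡ 3 + 81·1 = 84 (mod 3321).
From n ≡ 84 (mod 3321) write n = 84 + 3321t. Substituting into n ≡ 6 (mod 73) gives 3321t ≡ 68 (mod 73), and since 36⁻¹ ≡ 71 (mod 73), t ≡ 10. Hence n ≡ 84 + 3321·10 = 33294 (mod 242433).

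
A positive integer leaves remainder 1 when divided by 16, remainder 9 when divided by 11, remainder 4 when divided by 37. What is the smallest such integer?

The moduli are pairwise coprime; N = 16·11·37 = 6512.
N/16 = 407; 407 ≡ 7 (mod 16); 7·7 ≡ 1, so inverse 7.
N/11 = 592; 592 ≡ 9 (mod 11); 9·5 ≡ 1, so inverse 5.
N/37 = 176; 176 ≡ 28 (mod 37); 28·4 ≡ 1, so inverse 4.
x ≡ 1·407·7 + 9·592·5 + 4·176·4 = 32305.
32305 mod 6512 = 6257.

6257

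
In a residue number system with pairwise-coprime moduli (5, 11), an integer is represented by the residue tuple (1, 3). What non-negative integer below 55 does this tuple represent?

From x ≡ 1 (mod 5) write x = 1 + 5t. Substituting into x ≡ 3 (mod 11) gives 5t ≡ 2 (mod 11), and since 5⁻¹ ≡ 9 (mod 11), t ≡ 7. Hence x ≡ 1 + 5·7 = 36 (mod 55).

36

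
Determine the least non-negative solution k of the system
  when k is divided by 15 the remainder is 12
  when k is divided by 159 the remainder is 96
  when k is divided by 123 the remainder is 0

gcd(15, 159) = 3 and 3 | (96 − 12), so the pair is consistent; merging gives k ≡ 732 (mod 795), where 795 = lcm(15, 159).
gcd(795, 123) = 3 and 3 | (0 − 732), so the pair is consistent; merging gives k ≡ 21402 (mod 32595), where 32595 = lcm(795, 123).
The solution is unique modulo lcm(15, 159, 123) = 32595.

21402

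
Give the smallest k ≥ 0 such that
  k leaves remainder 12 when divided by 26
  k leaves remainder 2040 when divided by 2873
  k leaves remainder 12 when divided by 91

30770

Combine the congruences pairwise.
gcd(26, 2873) = 13 and 13 | (2040 − 12), so the pair is consistent; merging gives k ≡ 2040 (mod 5746), where 5746 = lcm(26, 2873).
gcd(5746, 91) = 13 and 13 | (12 − 2040), so the pair is consistent; merging gives k ≡ 30770 (mod 40222), where 40222 = lcm(5746, 91).
The solution is unique modulo lcm(26, 2873, 91) = 40222.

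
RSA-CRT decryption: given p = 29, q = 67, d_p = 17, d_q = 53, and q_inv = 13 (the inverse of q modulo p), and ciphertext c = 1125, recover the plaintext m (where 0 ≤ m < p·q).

m₁ = c^(d_p) mod p: c ≡ 23 (mod 29), and 23^17 mod 29 = 16.
m₂ = c^(d_q) mod q: c ≡ 53 (mod 67), and 53^53 mod 67 = 27.
h = q_inv·(m₁ − m₂) mod p = 13·(16 − 27) mod 29 = 2.
m = m₂ + h·q = 27 + 2·67 = 161.

161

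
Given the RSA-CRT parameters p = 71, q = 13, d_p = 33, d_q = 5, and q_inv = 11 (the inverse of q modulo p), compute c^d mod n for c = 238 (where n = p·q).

m₁ = c^(d_p) mod p: c ≡ 25 (mod 71), and 25^33 mod 71 = 5.
m₂ = c^(d_q) mod q: c ≡ 4 (mod 13), and 4^5 mod 13 = 10.
h = q_inv·(m₁ − m₂) mod p = 11·(5 − 10) mod 71 = 16.
m = m₂ + h·q = 10 + 16·13 = 218.

218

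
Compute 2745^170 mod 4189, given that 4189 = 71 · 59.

2586

Mod 71: 2745 ≡ 47; by Fermat, exponent reduces to 170 mod 70 = 30; 47^30 ≡ 30 (mod 71).
Mod 59: 2745 ≡ 31; by Fermat, exponent reduces to 170 mod 58 = 54; 31^54 ≡ 49 (mod 59).
Combine by CRT: x ≡ 30 (mod 71), x ≡ 49 (mod 59) ⇒ x ≡ 2586 (mod 4189).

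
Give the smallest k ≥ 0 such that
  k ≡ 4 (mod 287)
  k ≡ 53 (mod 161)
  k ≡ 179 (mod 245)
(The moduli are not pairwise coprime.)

Combine the congruences pairwise.
gcd(287, 161) = 7 and 7 | (53 − 4), so the pair is consistent; merging gives k ≡ 4883 (mod 6601), where 6601 = lcm(287, 161).
gcd(6601, 245) = 7 and 7 | (179 − 4883), so the pair is consistent; merging gives k ≡ 143504 (mod 231035), where 231035 = lcm(6601, 245).
The solution is unique modulo lcm(287, 161, 245) = 231035.

143504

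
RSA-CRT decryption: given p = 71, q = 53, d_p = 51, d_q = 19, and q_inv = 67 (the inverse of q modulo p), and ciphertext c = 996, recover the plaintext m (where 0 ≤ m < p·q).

m₁ = c^(d_p) mod p: c ≡ 2 (mod 71), and 2^51 mod 71 = 3.
m₂ = c^(d_q) mod q: c ≡ 42 (mod 53), and 42^19 mod 53 = 36.
h = q_inv·(m₁ − m₂) mod p = 67·(3 − 36) mod 71 = 61.
m = m₂ + h·q = 36 + 61·53 = 3269.

3269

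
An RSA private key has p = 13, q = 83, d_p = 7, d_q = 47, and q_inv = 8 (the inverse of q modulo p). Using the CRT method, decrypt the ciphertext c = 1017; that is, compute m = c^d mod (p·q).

146

m₁ = c^(d_p) mod p: c ≡ 3 (mod 13), and 3^7 mod 13 = 3.
m₂ = c^(d_q) mod q: c ≡ 21 (mod 83), and 21^47 mod 83 = 63.
h = q_inv·(m₁ − m₂) mod p = 8·(3 − 63) mod 13 = 1.
m = m₂ + h·q = 63 + 1·83 = 146.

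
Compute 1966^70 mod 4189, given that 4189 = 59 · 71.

711

Mod 59: 1966 ≡ 19; by Fermat, exponent reduces to 70 mod 58 = 12; 19^12 ≡ 3 (mod 59).
Mod 71: 1966 ≡ 49; since 70 | 70, by Fermat 49^70 ≡ 1 (mod 71).
Combine by CRT: x ≡ 3 (mod 59), x ≡ 1 (mod 71) ⇒ x ≡ 711 (mod 4189).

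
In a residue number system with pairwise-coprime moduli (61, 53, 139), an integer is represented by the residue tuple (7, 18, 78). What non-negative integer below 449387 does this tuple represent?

Combine the congruences pairwise.
From x ≡ 7 (mod 61) write x = 7 + 61t. Substituting into x ≡ 18 (mod 53) gives 61t ≡ 11 (mod 53), and since 8⁻¹ ≡ 20 (mod 53), t ≡ 8. Hence x ≡ 7 + 61·8 = 495 (mod 3233).
From x ≡ 495 (mod 3233) write x = 495 + 3233t. Substituting into x ≡ 78 (mod 139) gives 3233t ≡ 0 (mod 139), and since 36⁻¹ ≡ 112 (mod 139), t ≡ 0. Hence x ≡ 495 + 3233·0 = 495 (mod 449387).

495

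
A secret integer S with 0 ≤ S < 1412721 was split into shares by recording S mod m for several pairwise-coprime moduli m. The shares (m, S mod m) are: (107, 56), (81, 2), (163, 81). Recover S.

Combine the congruences pairwise.
From S ≡ 56 (mod 107) write S = 56 + 107t. Substituting into S ≡ 2 (mod 81) gives 107t ≡ 27 (mod 81), and since 26⁻¹ ≡ 53 (mod 81), t ≡ 54. Hence S ≡ 56 + 107·54 = 5834 (mod 8667).
From S ≡ 5834 (mod 8667) write S = 5834 + 8667t. Substituting into S ≡ 81 (mod 163) gives 8667t ≡ 115 (mod 163), and since 28⁻¹ ≡ 99 (mod 163), t ≡ 138. Hence S ≡ 5834 + 8667·138 = 1201880 (mod 1412721).

1201880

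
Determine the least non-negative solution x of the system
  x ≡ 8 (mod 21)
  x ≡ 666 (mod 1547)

gcd(21, 1547) = 7 and 7 | (666 − 8), so the pair is consistent; merging gives x ≡ 2213 (mod 4641), where 4641 = lcm(21, 1547).
The solution is unique modulo lcm(21, 1547) = 4641.

2213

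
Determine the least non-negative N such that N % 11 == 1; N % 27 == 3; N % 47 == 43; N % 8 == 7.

2487

From N ≡ 1 (mod 11) write N = 1 + 11t. Substituting into N ≡ 3 (mod 27) gives 11t ≡ 2 (mod 27), and since 11⁻¹ ≡ 5 (mod 27), t ≡ 10. Hence N ≡ 1 + 11·10 = 111 (mod 297).
From N ≡ 111 (mod 297) write N = 111 + 297t. Substituting into N ≡ 43 (mod 47) gives 297t ≡ 26 (mod 47), and since 15⁻¹ ≡ 22 (mod 47), t ≡ 8. Hence N ≡ 111 + 297·8 = 2487 (mod 13959).
From N ≡ 2487 (mod 13959) write N = 2487 + 13959t. Substituting into N ≡ 7 (mod 8) gives 13959t ≡ 0 (mod 8), and since 7⁻¹ ≡ 7 (mod 8), t ≡ 0. Hence N ≡ 2487 + 13959·0 = 2487 (mod 111672).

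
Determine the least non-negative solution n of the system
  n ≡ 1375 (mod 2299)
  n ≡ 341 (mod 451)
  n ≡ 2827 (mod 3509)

gcd(2299, 451) = 11 and 11 | (341 − 1375), so the pair is consistent; merging gives n ≡ 88737 (mod 94259), where 94259 = lcm(2299, 451).
gcd(94259, 3509) = 121 and 121 | (2827 − 88737), so the pair is consistent; merging gives n ≡ 1785399 (mod 2733511), where 2733511 = lcm(94259, 3509).
The solution is unique modulo lcm(2299, 451, 3509) = 2733511.

1785399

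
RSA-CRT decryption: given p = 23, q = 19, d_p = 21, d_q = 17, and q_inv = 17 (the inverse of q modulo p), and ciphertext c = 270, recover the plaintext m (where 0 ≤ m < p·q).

157

m₁ = c^(d_p) mod p: c ≡ 17 (mod 23), and 17^21 mod 23 = 19.
m₂ = c^(d_q) mod q: c ≡ 4 (mod 19), and 4^17 mod 19 = 5.
h = q_inv·(m₁ − m₂) mod p = 17·(19 − 5) mod 23 = 8.
m = m₂ + h·q = 5 + 8·19 = 157.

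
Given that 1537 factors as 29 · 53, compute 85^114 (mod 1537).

729

Mod 29: 85 ≡ 27; by Fermat, exponent reduces to 114 mod 28 = 2; 27^2 ≡ 4 (mod 29).
Mod 53: 85 ≡ 32; by Fermat, exponent reduces to 114 mod 52 = 10; 32^10 ≡ 40 (mod 53).
Combine by CRT: x ≡ 4 (mod 29), x ≡ 40 (mod 53) ⇒ x ≡ 729 (mod 1537).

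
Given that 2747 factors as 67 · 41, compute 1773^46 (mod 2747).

Mod 67: 1773 ≡ 31; 31^46 ≡ 47 (mod 67).
Mod 41: 1773 ≡ 10; by Fermat, exponent reduces to 46 mod 40 = 6; 10^6 ≡ 10 (mod 41).
Combine by CRT: x ≡ 47 (mod 67), x ≡ 10 (mod 41) ⇒ x ≡ 2593 (mod 2747).

2593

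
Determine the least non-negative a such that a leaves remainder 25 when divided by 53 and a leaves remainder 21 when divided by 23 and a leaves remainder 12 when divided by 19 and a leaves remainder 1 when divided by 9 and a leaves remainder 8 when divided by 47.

The moduli are pairwise coprime; N = 53·23·19·9·47 = 9797103.
N/53 = 184851; 184851 ≡ 40 (mod 53); 40·4 ≡ 1, so inverse 4.
N/23 = 425961; 425961 ≡ 1 (mod 23), inverse 1.
N/19 = 515637; 515637 ≡ 15 (mod 19); 15·14 ≡ 1, so inverse 14.
N/9 = 1088567; 1088567 ≡ 8 (mod 9); 8·8 ≡ 1, so inverse 8.
N/47 = 208449; 208449 ≡ 4 (mod 47); 4·12 ≡ 1, so inverse 12.
a ≡ 25·184851·4 + 21·425961·1 + 12·515637·14 + 1·1088567·8 + 8·208449·12 = 142776937.
142776937 mod 9797103 = 5617495.

5617495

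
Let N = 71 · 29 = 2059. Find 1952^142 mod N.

1154

Mod 71: 1952 ≡ 35; by Fermat, exponent reduces to 142 mod 70 = 2; 35^2 ≡ 18 (mod 71).
Mod 29: 1952 ≡ 9; by Fermat, exponent reduces to 142 mod 28 = 2; 9^2 ≡ 23 (mod 29).
Combine by CRT: x ≡ 18 (mod 71), x ≡ 23 (mod 29) ⇒ x ≡ 1154 (mod 2059).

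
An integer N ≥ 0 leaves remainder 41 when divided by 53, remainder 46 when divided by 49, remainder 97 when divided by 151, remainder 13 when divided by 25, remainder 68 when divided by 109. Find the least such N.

750506488

The moduli are pairwise coprime; M = 53·49·151·25·109 = 1068600575.
M/53 = 20162275; 20162275 ≡ 15 (mod 53); 15·46 ≡ 1, so inverse 46.
M/49 = 21808175; 21808175 ≡ 39 (mod 49); 39·44 ≡ 1, so inverse 44.
M/151 = 7076825; 7076825 ≡ 59 (mod 151); 59·64 ≡ 1, so inverse 64.
M/25 = 42744023; 42744023 ≡ 23 (mod 25); 23·12 ≡ 1, so inverse 12.
M/109 = 9803675; 9803675 ≡ 106 (mod 109); 106·36 ≡ 1, so inverse 36.
N ≡ 41·20162275·46 + 46·21808175·44 + 97·7076825·64 + 13·42744023·12 + 68·9803675·36 = 156766190438.
156766190438 mod 1068600575 = 750506488.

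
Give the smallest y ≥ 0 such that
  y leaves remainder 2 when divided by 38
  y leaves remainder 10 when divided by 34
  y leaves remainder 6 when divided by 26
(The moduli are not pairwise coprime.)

gcd(38, 34) = 2 and 2 | (10 − 2), so the pair is consistent; merging gives y ≡ 78 (mod 646), where 646 = lcm(38, 34).
gcd(646, 26) = 2 and 2 | (6 − 78), so the pair is consistent; merging gives y ≡ 3308 (mod 8398), where 8398 = lcm(646, 26).
The solution is unique modulo lcm(38, 34, 26) = 8398.

3308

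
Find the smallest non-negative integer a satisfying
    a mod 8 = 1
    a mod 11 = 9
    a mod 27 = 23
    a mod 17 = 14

The moduli are pairwise coprime; N = 8·11·27·17 = 40392.
N/8 = 5049; 5049 ≡ 1 (mod 8), inverse 1.
N/11 = 3672; 3672 ≡ 9 (mod 11); 9·5 ≡ 1, so inverse 5.
N/27 = 1496; 1496 ≡ 11 (mod 27); 11·5 ≡ 1, so inverse 5.
N/17 = 2376; 2376 ≡ 13 (mod 17); 13·4 ≡ 1, so inverse 4.
a ≡ 1·5049·1 + 9·3672·5 + 23·1496·5 + 14·2376·4 = 475385.
475385 mod 40392 = 31073.

31073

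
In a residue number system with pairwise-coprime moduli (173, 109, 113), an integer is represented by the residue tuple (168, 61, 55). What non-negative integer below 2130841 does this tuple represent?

The moduli are pairwise coprime; N = 173·109·113 = 2130841.
N/173 = 12317; 12317 ≡ 34 (mod 173); 34·56 ≡ 1, so inverse 56.
N/109 = 19549; 19549 ≡ 38 (mod 109); 38·66 ≡ 1, so inverse 66.
N/113 = 18857; 18857 ≡ 99 (mod 113); 99·8 ≡ 1, so inverse 8.
x ≡ 168·12317·56 + 61·19549·66 + 55·18857·8 = 202879690.
202879690 mod 2130841 = 449795.

449795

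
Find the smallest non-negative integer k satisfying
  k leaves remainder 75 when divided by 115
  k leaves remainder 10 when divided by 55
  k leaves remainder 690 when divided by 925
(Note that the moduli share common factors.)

206040

gcd(115, 55) = 5 and 5 | (10 − 75), so the pair is consistent; merging gives k ≡ 1110 (mod 1265), where 1265 = lcm(115, 55).
gcd(1265, 925) = 5 and 5 | (690 − 1110), so the pair is consistent; merging gives k ≡ 206040 (mod 234025), where 234025 = lcm(1265, 925).
The solution is unique modulo lcm(115, 55, 925) = 234025.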